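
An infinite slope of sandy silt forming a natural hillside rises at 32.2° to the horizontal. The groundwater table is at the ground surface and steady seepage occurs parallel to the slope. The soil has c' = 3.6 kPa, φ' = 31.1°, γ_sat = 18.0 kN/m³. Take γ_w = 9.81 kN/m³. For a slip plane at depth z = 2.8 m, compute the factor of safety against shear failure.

With seepage parallel to the slope and the water table at the surface, the effective normal stress on the slip plane uses the buoyant unit weight γ' = γ_sat − γ_w while the driving shear stress uses γ_sat:
FS = [c' + γ' z cos²β tanφ'] / [γ_sat z sinβ cosβ]
γ' = 18.0 − 9.81 = 8.19 kN/m³
Numerator = 3.6 + 8.19·2.8·cos²32.2°·tan31.1° = 3.6 + 8.19·2.8·0.7160·0.6032 = 13.505 kPa
Denominator = 18.0·2.8·sin32.2°·cos32.2° = 18.0·2.8·0.5329·0.8462 = 22.726 kPa
FS = 13.505 / 22.726 = 0.594

FS = 0.59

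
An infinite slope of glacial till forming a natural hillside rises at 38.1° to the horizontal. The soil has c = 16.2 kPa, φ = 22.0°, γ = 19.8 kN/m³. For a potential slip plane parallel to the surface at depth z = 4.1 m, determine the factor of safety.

FS = 0.93

For an infinite slope with a slip plane parallel to the surface (no pore pressure): FS = [c + γz cos²β tanφ] / [γz sinβ cosβ].
γz = 19.8·4.1 = 81.18 kN/m²
Numerator = 16.2 + 81.18·cos²38.1°·tan22.0° = 16.2 + 81.18·0.6193·0.4040 = 36.511 kPa
Denominator = 81.18·sin38.1°·cos38.1° = 81.18·0.6170·0.7869 = 39.418 kPa
FS = 36.511 / 39.418 = 0.926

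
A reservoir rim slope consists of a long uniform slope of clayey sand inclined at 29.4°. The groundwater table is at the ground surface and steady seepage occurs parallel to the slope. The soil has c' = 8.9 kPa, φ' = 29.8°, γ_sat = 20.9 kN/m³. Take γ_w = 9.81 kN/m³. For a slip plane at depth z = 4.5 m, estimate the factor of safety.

With seepage parallel to the slope and the water table at the surface, the effective normal stress on the slip plane uses the buoyant unit weight γ' = γ_sat − γ_w while the driving shear stress uses γ_sat:
FS = [c' + γ' z cos²β tanφ'] / [γ_sat z sinβ cosβ]
γ' = 20.9 − 9.81 = 11.09 kN/m³
Numerator = 8.9 + 11.09·4.5·cos²29.4°·tan29.8° = 8.9 + 11.09·4.5·0.7590·0.5727 = 30.593 kPa
Denominator = 20.9·4.5·sin29.4°·cos29.4° = 20.9·4.5·0.4909·0.8712 = 40.224 kPa
FS = 30.593 / 40.224 = 0.761

FS = 0.76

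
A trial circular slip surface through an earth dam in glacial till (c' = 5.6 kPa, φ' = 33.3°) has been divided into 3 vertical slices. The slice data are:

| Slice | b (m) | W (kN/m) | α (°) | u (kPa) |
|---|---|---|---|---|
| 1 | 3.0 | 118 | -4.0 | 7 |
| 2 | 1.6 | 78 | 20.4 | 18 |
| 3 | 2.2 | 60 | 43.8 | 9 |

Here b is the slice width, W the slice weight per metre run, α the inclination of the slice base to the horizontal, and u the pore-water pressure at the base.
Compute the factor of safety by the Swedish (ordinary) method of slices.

FS = 2.40

Ordinary method of slices: FS = Σ[c'·Δl_i + (W_i cosα_i − u_i·Δl_i)·tanφ'] / Σ W_i sinα_i, with Δl_i = b_i / cosα_i.
Slice 1: Δl = 3.0/cos(-4.0°) = 3.007 m; N'_1 = 118·cos(-4.0°) − 7·3.007 = 96.7; c'Δl = 16.84; W sinα = -8.2
Slice 2: Δl = 1.6/cos20.4° = 1.707 m; N'_2 = 78·cos20.4° − 18·1.707 = 42.4; c'Δl = 9.56; W sinα = 27.2
Slice 3: Δl = 2.2/cos43.8° = 3.048 m; N'_3 = 60·cos43.8° − 9·3.048 = 15.9; c'Δl = 17.07; W sinα = 41.5
Σc'Δl = 43.5 kN/m; ΣN' = 154.9 kN/m; ΣW sinα = 60.5 kN/m
Resisting = 43.5 + 154.9·tan33.3° = 43.5 + 101.8 = 145.2 kN/m
FS = 145.2 / 60.5 = 2.401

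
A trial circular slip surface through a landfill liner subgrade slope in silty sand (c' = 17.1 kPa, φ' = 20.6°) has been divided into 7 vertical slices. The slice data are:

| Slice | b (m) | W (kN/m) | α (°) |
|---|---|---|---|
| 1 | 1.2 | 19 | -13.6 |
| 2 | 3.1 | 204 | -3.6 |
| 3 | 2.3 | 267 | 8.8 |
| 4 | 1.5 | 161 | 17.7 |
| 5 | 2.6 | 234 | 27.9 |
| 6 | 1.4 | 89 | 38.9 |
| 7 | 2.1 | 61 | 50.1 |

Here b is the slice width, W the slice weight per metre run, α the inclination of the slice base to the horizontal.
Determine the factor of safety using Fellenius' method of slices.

FS = 2.24

Ordinary method of slices: FS = Σ[c'·Δl_i + (W_i cosα_i)·tanφ'] / Σ W_i sinα_i, with Δl_i = b_i / cosα_i.
Slice 1: Δl = 1.2/cos(-13.6°) = 1.235 m; N'_1 = 19·cos(-13.6°) = 18.5; c'Δl = 21.11; W sinα = -4.5
Slice 2: Δl = 3.1/cos(-3.6°) = 3.106 m; N'_2 = 204·cos(-3.6°) = 203.6; c'Δl = 53.11; W sinα = -12.8
Slice 3: Δl = 2.3/cos8.8° = 2.327 m; N'_3 = 267·cos8.8° = 263.9; c'Δl = 39.80; W sinα = 40.8
Slice 4: Δl = 1.5/cos17.7° = 1.575 m; N'_4 = 161·cos17.7° = 153.4; c'Δl = 26.92; W sinα = 48.9
Slice 5: Δl = 2.6/cos27.9° = 2.942 m; N'_5 = 234·cos27.9° = 206.8; c'Δl = 50.31; W sinα = 109.5
Slice 6: Δl = 1.4/cos38.9° = 1.799 m; N'_6 = 89·cos38.9° = 69.3; c'Δl = 30.76; W sinα = 55.9
Slice 7: Δl = 2.1/cos50.1° = 3.274 m; N'_7 = 61·cos50.1° = 39.1; c'Δl = 55.98; W sinα = 46.8
Σc'Δl = 278.0 kN/m; ΣN' = 954.5 kN/m; ΣW sinα = 284.7 kN/m
Resisting = 278.0 + 954.5·tan20.6° = 278.0 + 358.8 = 636.8 kN/m
FS = 636.8 / 284.7 = 2.237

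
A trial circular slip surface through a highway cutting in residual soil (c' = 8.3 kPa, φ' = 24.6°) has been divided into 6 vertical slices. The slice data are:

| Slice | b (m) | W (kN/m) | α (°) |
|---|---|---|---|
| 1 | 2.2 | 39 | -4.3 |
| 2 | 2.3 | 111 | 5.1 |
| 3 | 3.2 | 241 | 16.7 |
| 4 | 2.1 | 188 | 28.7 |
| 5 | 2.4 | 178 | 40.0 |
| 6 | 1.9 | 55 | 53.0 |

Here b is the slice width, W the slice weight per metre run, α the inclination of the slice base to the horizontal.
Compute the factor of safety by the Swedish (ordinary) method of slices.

Ordinary method of slices: FS = Σ[c'·Δl_i + (W_i cosα_i)·tanφ'] / Σ W_i sinα_i, with Δl_i = b_i / cosα_i.
Slice 1: Δl = 2.2/cos(-4.3°) = 2.206 m; N'_1 = 39·cos(-4.3°) = 38.9; c'Δl = 18.31; W sinα = -2.9
Slice 2: Δl = 2.3/cos5.1° = 2.309 m; N'_2 = 111·cos5.1° = 110.6; c'Δl = 19.17; W sinα = 9.9
Slice 3: Δl = 3.2/cos16.7° = 3.341 m; N'_3 = 241·cos16.7° = 230.8; c'Δl = 27.73; W sinα = 69.3
Slice 4: Δl = 2.1/cos28.7° = 2.394 m; N'_4 = 188·cos28.7° = 164.9; c'Δl = 19.87; W sinα = 90.3
Slice 5: Δl = 2.4/cos40.0° = 3.133 m; N'_5 = 178·cos40.0° = 136.4; c'Δl = 26.00; W sinα = 114.4
Slice 6: Δl = 1.9/cos53.0° = 3.157 m; N'_6 = 55·cos53.0° = 33.1; c'Δl = 26.20; W sinα = 43.9
Σc'Δl = 137.3 kN/m; ΣN' = 714.6 kN/m; ΣW sinα = 324.8 kN/m
Resisting = 137.3 + 714.6·tan24.6° = 137.3 + 327.2 = 464.5 kN/m
FS = 464.5 / 324.8 = 1.430

FS = 1.43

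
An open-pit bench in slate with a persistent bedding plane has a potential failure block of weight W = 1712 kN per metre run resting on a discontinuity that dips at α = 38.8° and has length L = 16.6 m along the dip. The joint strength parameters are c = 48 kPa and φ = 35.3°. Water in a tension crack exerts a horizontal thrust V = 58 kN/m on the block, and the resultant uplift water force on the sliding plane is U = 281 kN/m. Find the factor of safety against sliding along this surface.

FS = 1.36

Resolving the block weight along and normal to the plane and applying the Mohr–Coulomb strength on the joint:
N' = W cosα − U − V sinα = 1712·cos38.8° − 281 − 58·sin38.8° = 1016.9 kN/m
Driving force T = W sinα + V cosα = 1712·sin38.8° + 58·cos38.8° = 1117.9 kN/m
Resisting force R = c·L + N'·tanφ = 48·16.6 + 1016.9·tan35.3° = 796.8 + 720.0 = 1516.8 kN/m
FS = R / T = 1516.8 / 1117.9 = 1.357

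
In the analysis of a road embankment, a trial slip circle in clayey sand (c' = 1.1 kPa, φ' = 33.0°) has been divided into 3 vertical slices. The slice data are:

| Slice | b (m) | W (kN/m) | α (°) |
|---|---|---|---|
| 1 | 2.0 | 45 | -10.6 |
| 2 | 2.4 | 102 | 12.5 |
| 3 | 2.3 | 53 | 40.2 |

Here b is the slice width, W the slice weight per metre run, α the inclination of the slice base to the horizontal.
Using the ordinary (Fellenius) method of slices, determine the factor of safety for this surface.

FS = 2.66

Ordinary method of slices: FS = Σ[c'·Δl_i + (W_i cosα_i)·tanφ'] / Σ W_i sinα_i, with Δl_i = b_i / cosα_i.
Slice 1: Δl = 2.0/cos(-10.6°) = 2.035 m; N'_1 = 45·cos(-10.6°) = 44.2; c'Δl = 2.24; W sinα = -8.3
Slice 2: Δl = 2.4/cos12.5° = 2.458 m; N'_2 = 102·cos12.5° = 99.6; c'Δl = 2.70; W sinα = 22.1
Slice 3: Δl = 2.3/cos40.2° = 3.011 m; N'_3 = 53·cos40.2° = 40.5; c'Δl = 3.31; W sinα = 34.2
Σc'Δl = 8.3 kN/m; ΣN' = 184.3 kN/m; ΣW sinα = 48.0 kN/m
Resisting = 8.3 + 184.3·tan33.0° = 8.3 + 119.7 = 127.9 kN/m
FS = 127.9 / 48.0 = 2.665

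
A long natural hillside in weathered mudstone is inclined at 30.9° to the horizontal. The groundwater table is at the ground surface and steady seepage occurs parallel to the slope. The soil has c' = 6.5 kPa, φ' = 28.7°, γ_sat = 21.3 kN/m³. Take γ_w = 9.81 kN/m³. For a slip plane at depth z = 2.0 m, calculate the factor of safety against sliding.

With seepage parallel to the slope and the water table at the surface, the effective normal stress on the slip plane uses the buoyant unit weight γ' = γ_sat − γ_w while the driving shear stress uses γ_sat:
FS = [c' + γ' z cos²β tanφ'] / [γ_sat z sinβ cosβ]
γ' = 21.3 − 9.81 = 11.49 kN/m³
Numerator = 6.5 + 11.49·2.0·cos²30.9°·tan28.7° = 6.5 + 11.49·2.0·0.7363·0.5475 = 15.763 kPa
Denominator = 21.3·2.0·sin30.9°·cos30.9° = 21.3·2.0·0.5135·0.8581 = 18.772 kPa
FS = 15.763 / 18.772 = 0.840

FS = 0.84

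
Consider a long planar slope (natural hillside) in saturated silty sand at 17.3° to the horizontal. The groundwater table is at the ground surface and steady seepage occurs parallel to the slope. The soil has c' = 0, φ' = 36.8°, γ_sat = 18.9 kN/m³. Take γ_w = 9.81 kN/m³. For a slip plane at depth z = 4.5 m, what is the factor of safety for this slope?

With seepage parallel to the slope and the water table at the surface, the effective normal stress on the slip plane uses the buoyant unit weight γ' = γ_sat − γ_w while the driving shear stress uses γ_sat:
FS = [c' + γ' z cos²β tanφ'] / [γ_sat z sinβ cosβ]
(For c' = 0 this reduces to FS = (γ'/γ_sat)·tanφ'/tanβ.)
γ' = 18.9 − 9.81 = 9.09 kN/m³
Numerator = 0.0 + 9.09·4.5·cos²17.3°·tan36.8° = 0.0 + 9.09·4.5·0.9116·0.7481 = 27.895 kPa
Denominator = 18.9·4.5·sin17.3°·cos17.3° = 18.9·4.5·0.2974·0.9548 = 24.148 kPa
FS = 27.895 / 24.148 = 1.155

FS = 1.16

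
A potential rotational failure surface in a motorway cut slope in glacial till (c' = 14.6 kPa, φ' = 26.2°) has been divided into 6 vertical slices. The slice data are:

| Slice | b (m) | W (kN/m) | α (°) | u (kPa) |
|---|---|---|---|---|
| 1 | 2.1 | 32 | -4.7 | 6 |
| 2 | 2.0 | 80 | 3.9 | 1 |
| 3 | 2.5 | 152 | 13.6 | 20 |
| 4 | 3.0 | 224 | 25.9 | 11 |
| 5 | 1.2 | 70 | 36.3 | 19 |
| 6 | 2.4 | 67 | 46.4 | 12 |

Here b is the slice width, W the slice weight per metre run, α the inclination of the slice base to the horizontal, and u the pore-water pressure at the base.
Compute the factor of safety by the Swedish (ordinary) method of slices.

FS = 1.82

Ordinary method of slices: FS = Σ[c'·Δl_i + (W_i cosα_i − u_i·Δl_i)·tanφ'] / Σ W_i sinα_i, with Δl_i = b_i / cosα_i.
Slice 1: Δl = 2.1/cos(-4.7°) = 2.107 m; N'_1 = 32·cos(-4.7°) − 6·2.107 = 19.2; c'Δl = 30.76; W sinα = -2.6
Slice 2: Δl = 2.0/cos3.9° = 2.005 m; N'_2 = 80·cos3.9° − 1·2.005 = 77.8; c'Δl = 29.27; W sinα = 5.4
Slice 3: Δl = 2.5/cos13.6° = 2.572 m; N'_3 = 152·cos13.6° − 20·2.572 = 96.3; c'Δl = 37.55; W sinα = 35.7
Slice 4: Δl = 3.0/cos25.9° = 3.335 m; N'_4 = 224·cos25.9° − 11·3.335 = 164.8; c'Δl = 48.69; W sinα = 97.8
Slice 5: Δl = 1.2/cos36.3° = 1.489 m; N'_5 = 70·cos36.3° − 19·1.489 = 28.1; c'Δl = 21.74; W sinα = 41.4
Slice 6: Δl = 2.4/cos46.4° = 3.480 m; N'_6 = 67·cos46.4° − 12·3.480 = 4.4; c'Δl = 50.81; W sinα = 48.5
Σc'Δl = 218.8 kN/m; ΣN' = 390.7 kN/m; ΣW sinα = 226.4 kN/m
Resisting = 218.8 + 390.7·tan26.2° = 218.8 + 192.3 = 411.1 kN/m
FS = 411.1 / 226.4 = 1.816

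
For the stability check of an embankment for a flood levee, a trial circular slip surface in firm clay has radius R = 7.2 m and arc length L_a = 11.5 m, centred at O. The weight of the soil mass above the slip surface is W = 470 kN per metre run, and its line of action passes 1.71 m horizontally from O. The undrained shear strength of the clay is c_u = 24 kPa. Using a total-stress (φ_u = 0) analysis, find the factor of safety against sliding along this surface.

FS = 2.47

Taking moments about the centre O, the resisting moment is provided by the undrained shear strength acting along the arc:
M_R = c_u·L_a·R = 24·11.50·7.2 = 1987.2 kN·m/m
M_D = W·d = 470·1.71 = 803.7 kN·m/m
FS = M_R / M_D = 1987.2 / 803.7 = 2.473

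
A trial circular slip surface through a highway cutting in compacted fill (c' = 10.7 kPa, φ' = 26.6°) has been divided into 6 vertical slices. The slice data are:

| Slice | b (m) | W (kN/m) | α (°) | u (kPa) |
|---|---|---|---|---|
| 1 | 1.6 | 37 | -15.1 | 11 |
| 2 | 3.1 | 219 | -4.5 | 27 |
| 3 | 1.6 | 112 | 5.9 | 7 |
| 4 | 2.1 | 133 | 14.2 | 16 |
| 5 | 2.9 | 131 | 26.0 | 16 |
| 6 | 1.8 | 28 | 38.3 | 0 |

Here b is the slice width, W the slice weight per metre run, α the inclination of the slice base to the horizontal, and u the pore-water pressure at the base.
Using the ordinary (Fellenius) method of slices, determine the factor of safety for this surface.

Ordinary method of slices: FS = Σ[c'·Δl_i + (W_i cosα_i − u_i·Δl_i)·tanφ'] / Σ W_i sinα_i, with Δl_i = b_i / cosα_i.
Slice 1: Δl = 1.6/cos(-15.1°) = 1.657 m; N'_1 = 37·cos(-15.1°) − 11·1.657 = 17.5; c'Δl = 17.73; W sinα = -9.6
Slice 2: Δl = 3.1/cos(-4.5°) = 3.110 m; N'_2 = 219·cos(-4.5°) − 27·3.110 = 134.4; c'Δl = 33.27; W sinα = -17.2
Slice 3: Δl = 1.6/cos5.9° = 1.609 m; N'_3 = 112·cos5.9° − 7·1.609 = 100.1; c'Δl = 17.21; W sinα = 11.5
Slice 4: Δl = 2.1/cos14.2° = 2.166 m; N'_4 = 133·cos14.2° − 16·2.166 = 94.3; c'Δl = 23.18; W sinα = 32.6
Slice 5: Δl = 2.9/cos26.0° = 3.227 m; N'_5 = 131·cos26.0° − 16·3.227 = 66.1; c'Δl = 34.52; W sinα = 57.4
Slice 6: Δl = 1.8/cos38.3° = 2.294 m; N'_6 = 28·cos38.3° − 0·2.294 = 22.0; c'Δl = 24.54; W sinα = 17.4
Σc'Δl = 150.5 kN/m; ΣN' = 434.4 kN/m; ΣW sinα = 92.1 kN/m
Resisting = 150.5 + 434.4·tan26.6° = 150.5 + 217.5 = 368.0 kN/m
FS = 368.0 / 92.1 = 3.996

FS = 4.00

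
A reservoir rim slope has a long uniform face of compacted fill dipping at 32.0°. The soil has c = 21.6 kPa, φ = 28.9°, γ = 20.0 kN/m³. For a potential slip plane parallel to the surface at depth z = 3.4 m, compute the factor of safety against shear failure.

For an infinite slope with a slip plane parallel to the surface (no pore pressure): FS = [c + γz cos²β tanφ] / [γz sinβ cosβ].
γz = 20.0·3.4 = 68.00 kN/m²
Numerator = 21.6 + 68.00·cos²32.0°·tan28.9° = 21.6 + 68.00·0.7192·0.5520 = 48.597 kPa
Denominator = 68.00·sin32.0°·cos32.0° = 68.00·0.5299·0.8480 = 30.559 kPa
FS = 48.597 / 30.559 = 1.590

FS = 1.59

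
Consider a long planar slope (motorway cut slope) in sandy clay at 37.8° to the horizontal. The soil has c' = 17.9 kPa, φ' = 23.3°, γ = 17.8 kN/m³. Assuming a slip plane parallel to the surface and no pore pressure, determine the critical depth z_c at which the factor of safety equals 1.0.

z_c = 4.67 m

Setting FS = 1.00 in FS = [c' + γz cos²β tanφ'] / [γz sinβ cosβ] and solving for z:
z = c' / [γ cosβ (FS·sinβ − cosβ·tanφ')]
  = 17.9 / [17.8·cos37.8°·(1.00·sin37.8° − cos37.8°·tan23.3°)]
  = 17.9 / [17.8·0.7902·(1.00·0.6129 − 0.7902·0.4307)]
  = 17.9 / 3.8342 = 4.668 m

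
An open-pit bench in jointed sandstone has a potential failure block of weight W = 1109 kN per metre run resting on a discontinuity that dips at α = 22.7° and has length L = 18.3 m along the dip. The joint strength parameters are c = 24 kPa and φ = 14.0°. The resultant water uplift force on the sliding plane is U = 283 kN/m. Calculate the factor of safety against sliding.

FS = 1.46

Resolving the block weight along and normal to the plane and applying the Mohr–Coulomb strength on the joint:
N' = W cosα − U = 1109·cos22.7° − 283 = 740.1 kN/m
Driving force T = W sinα = 1109·sin22.7° = 428.0 kN/m
Resisting force R = c·L + N'·tanφ = 24·18.3 + 740.1·tan14.0° = 439.2 + 184.5 = 623.7 kN/m
FS = R / T = 623.7 / 428.0 = 1.457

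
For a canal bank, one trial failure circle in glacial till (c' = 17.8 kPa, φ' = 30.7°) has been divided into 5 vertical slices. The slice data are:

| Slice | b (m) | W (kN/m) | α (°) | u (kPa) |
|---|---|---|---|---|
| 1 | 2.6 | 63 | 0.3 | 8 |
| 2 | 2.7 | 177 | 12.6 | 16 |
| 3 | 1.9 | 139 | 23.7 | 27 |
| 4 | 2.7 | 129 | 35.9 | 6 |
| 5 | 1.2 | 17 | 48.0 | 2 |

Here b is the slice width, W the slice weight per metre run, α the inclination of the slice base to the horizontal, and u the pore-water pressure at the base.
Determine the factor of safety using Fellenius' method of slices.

FS = 2.31

Ordinary method of slices: FS = Σ[c'·Δl_i + (W_i cosα_i − u_i·Δl_i)·tanφ'] / Σ W_i sinα_i, with Δl_i = b_i / cosα_i.
Slice 1: Δl = 2.6/cos0.3° = 2.600 m; N'_1 = 63·cos0.3° − 8·2.600 = 42.2; c'Δl = 46.28; W sinα = 0.3
Slice 2: Δl = 2.7/cos12.6° = 2.767 m; N'_2 = 177·cos12.6° − 16·2.767 = 128.5; c'Δl = 49.25; W sinα = 38.6
Slice 3: Δl = 1.9/cos23.7° = 2.075 m; N'_3 = 139·cos23.7° − 27·2.075 = 71.3; c'Δl = 36.94; W sinα = 55.9
Slice 4: Δl = 2.7/cos35.9° = 3.333 m; N'_4 = 129·cos35.9° − 6·3.333 = 84.5; c'Δl = 59.33; W sinα = 75.6
Slice 5: Δl = 1.2/cos48.0° = 1.793 m; N'_5 = 17·cos48.0° − 2·1.793 = 7.8; c'Δl = 31.92; W sinα = 12.6
Σc'Δl = 223.7 kN/m; ΣN' = 334.2 kN/m; ΣW sinα = 183.1 kN/m
Resisting = 223.7 + 334.2·tan30.7° = 223.7 + 198.4 = 422.2 kN/m
FS = 422.2 / 183.1 = 2.306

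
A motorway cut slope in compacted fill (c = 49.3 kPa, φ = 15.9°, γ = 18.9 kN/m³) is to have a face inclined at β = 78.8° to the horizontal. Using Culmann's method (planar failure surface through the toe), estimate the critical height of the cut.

Culmann's analysis gives the critical failure plane at α_cr = (β + φ)/2 = (78.8 + 15.9)/2 = 47.4°, and the critical height
H_c = (4c/γ) · sinβ cosφ / [1 − cos(β − φ)]
    = (4·49.3/18.9) · sin78.8°·cos15.9° / [1 − cos(62.9°)]
    = 10.434 · 0.9810·0.9617 / [1 − 0.4555]
    = 10.434 · 0.9434 / 0.5445
    = 18.08 m

H_c = 18.08 m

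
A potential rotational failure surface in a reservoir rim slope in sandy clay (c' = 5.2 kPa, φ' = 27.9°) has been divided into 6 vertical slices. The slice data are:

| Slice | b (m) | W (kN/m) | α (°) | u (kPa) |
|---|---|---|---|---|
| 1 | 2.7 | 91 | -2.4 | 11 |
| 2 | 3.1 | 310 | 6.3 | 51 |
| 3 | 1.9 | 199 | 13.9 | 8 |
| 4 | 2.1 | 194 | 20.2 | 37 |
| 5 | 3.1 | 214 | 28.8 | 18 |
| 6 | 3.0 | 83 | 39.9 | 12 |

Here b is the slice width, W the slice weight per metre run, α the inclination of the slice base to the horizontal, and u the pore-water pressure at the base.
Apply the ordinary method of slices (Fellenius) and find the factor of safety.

FS = 1.40

Ordinary method of slices: FS = Σ[c'·Δl_i + (W_i cosα_i − u_i·Δl_i)·tanφ'] / Σ W_i sinα_i, with Δl_i = b_i / cosα_i.
Slice 1: Δl = 2.7/cos(-2.4°) = 2.702 m; N'_1 = 91·cos(-2.4°) − 11·2.702 = 61.2; c'Δl = 14.05; W sinα = -3.8
Slice 2: Δl = 3.1/cos6.3° = 3.119 m; N'_2 = 310·cos6.3° − 51·3.119 = 149.1; c'Δl = 16.22; W sinα = 34.0
Slice 3: Δl = 1.9/cos13.9° = 1.957 m; N'_3 = 199·cos13.9° − 8·1.957 = 177.5; c'Δl = 10.18; W sinα = 47.8
Slice 4: Δl = 2.1/cos20.2° = 2.238 m; N'_4 = 194·cos20.2° − 37·2.238 = 99.3; c'Δl = 11.64; W sinα = 67.0
Slice 5: Δl = 3.1/cos28.8° = 3.538 m; N'_5 = 214·cos28.8° − 18·3.538 = 123.9; c'Δl = 18.40; W sinα = 103.1
Slice 6: Δl = 3.0/cos39.9° = 3.911 m; N'_6 = 83·cos39.9° − 12·3.911 = 16.7; c'Δl = 20.33; W sinα = 53.2
Σc'Δl = 90.8 kN/m; ΣN' = 627.7 kN/m; ΣW sinα = 301.3 kN/m
Resisting = 90.8 + 627.7·tan27.9° = 90.8 + 332.3 = 423.1 kN/m
FS = 423.1 / 301.3 = 1.404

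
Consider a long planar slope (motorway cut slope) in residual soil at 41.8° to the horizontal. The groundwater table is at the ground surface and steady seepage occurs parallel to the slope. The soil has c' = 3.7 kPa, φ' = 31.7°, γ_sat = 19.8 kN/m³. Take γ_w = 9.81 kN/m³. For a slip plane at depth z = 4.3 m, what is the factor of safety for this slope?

With seepage parallel to the slope and the water table at the surface, the effective normal stress on the slip plane uses the buoyant unit weight γ' = γ_sat − γ_w while the driving shear stress uses γ_sat:
FS = [c' + γ' z cos²β tanφ'] / [γ_sat z sinβ cosβ]
γ' = 19.8 − 9.81 = 9.99 kN/m³
Numerator = 3.7 + 9.99·4.3·cos²41.8°·tan31.7° = 3.7 + 9.99·4.3·0.5557·0.6176 = 18.444 kPa
Denominator = 19.8·4.3·sin41.8°·cos41.8° = 19.8·4.3·0.6665·0.7455 = 42.305 kPa
FS = 18.444 / 42.305 = 0.436

FS = 0.44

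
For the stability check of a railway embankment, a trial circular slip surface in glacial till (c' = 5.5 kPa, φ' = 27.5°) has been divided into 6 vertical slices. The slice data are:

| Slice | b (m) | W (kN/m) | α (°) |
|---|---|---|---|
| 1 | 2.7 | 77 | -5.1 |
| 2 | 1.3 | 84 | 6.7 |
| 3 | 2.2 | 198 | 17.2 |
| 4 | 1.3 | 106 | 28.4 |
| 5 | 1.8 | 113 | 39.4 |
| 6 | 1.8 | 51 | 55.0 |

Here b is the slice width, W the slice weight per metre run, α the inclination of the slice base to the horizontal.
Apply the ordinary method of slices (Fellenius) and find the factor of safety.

Ordinary method of slices: FS = Σ[c'·Δl_i + (W_i cosα_i)·tanφ'] / Σ W_i sinα_i, with Δl_i = b_i / cosα_i.
Slice 1: Δl = 2.7/cos(-5.1°) = 2.711 m; N'_1 = 77·cos(-5.1°) = 76.7; c'Δl = 14.91; W sinα = -6.8
Slice 2: Δl = 1.3/cos6.7° = 1.309 m; N'_2 = 84·cos6.7° = 83.4; c'Δl = 7.20; W sinα = 9.8
Slice 3: Δl = 2.2/cos17.2° = 2.303 m; N'_3 = 198·cos17.2° = 189.1; c'Δl = 12.67; W sinα = 58.6
Slice 4: Δl = 1.3/cos28.4° = 1.478 m; N'_4 = 106·cos28.4° = 93.2; c'Δl = 8.13; W sinα = 50.4
Slice 5: Δl = 1.8/cos39.4° = 2.329 m; N'_5 = 113·cos39.4° = 87.3; c'Δl = 12.81; W sinα = 71.7
Slice 6: Δl = 1.8/cos55.0° = 3.138 m; N'_6 = 51·cos55.0° = 29.3; c'Δl = 17.26; W sinα = 41.8
Σc'Δl = 73.0 kN/m; ΣN' = 559.1 kN/m; ΣW sinα = 225.4 kN/m
Resisting = 73.0 + 559.1·tan27.5° = 73.0 + 291.0 = 364.0 kN/m
FS = 364.0 / 225.4 = 1.615

FS = 1.61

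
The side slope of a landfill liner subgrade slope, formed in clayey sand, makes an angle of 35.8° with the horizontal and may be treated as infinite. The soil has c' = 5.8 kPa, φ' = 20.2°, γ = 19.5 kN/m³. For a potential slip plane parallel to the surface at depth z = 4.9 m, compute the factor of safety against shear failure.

FS = 0.64

For an infinite slope with a slip plane parallel to the surface (no pore pressure): FS = [c' + γz cos²β tanφ'] / [γz sinβ cosβ].
γz = 19.5·4.9 = 95.55 kN/m²
Numerator = 5.8 + 95.55·cos²35.8°·tan20.2° = 5.8 + 95.55·0.6578·0.3679 = 28.926 kPa
Denominator = 95.55·sin35.8°·cos35.8° = 95.55·0.5850·0.8111 = 45.333 kPa
FS = 28.926 / 45.333 = 0.638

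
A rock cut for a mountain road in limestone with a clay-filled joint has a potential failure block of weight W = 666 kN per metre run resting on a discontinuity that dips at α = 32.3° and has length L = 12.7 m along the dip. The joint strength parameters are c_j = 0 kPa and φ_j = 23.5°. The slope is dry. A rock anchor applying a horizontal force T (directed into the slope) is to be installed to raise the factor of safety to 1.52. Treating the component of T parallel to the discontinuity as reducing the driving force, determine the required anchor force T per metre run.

T = 195 kN/m

Resolving forces along and normal to the sliding plane, with the horizontal anchor force T adding T·sinα to the effective normal force and T·cosα acting up the plane against the driving force:
FS = [c_jL + (W cosα + T sinα) tanφ_j] / [W sinα − T cosα]
Without the anchor: N' = 562.9 kN/m, driving T_d = 355.9 kN/m, resisting R = 0·12.7 + 562.9·tan23.5° = 244.8 kN/m, FS = 0.69.
Setting FS = 1.52 and solving for T:
1.52·(355.9 − T cos32.3°) = 244.8 + T sin32.3°·tan23.5°
T·(sin32.3°·tan23.5° + 1.52·cos32.3°) = 1.52·355.9 − 244.8
T·(0.5344·0.4348 + 1.52·0.8453) = 540.9 − 244.8 = 296.2
T·1.5171 = 296.2
T = 195.2 kN/m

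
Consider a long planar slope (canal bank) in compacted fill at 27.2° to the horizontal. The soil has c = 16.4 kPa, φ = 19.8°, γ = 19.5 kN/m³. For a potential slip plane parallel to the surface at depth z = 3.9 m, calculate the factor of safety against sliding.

FS = 1.23

For an infinite slope with a slip plane parallel to the surface (no pore pressure): FS = [c + γz cos²β tanφ] / [γz sinβ cosβ].
γz = 19.5·3.9 = 76.05 kN/m²
Numerator = 16.4 + 76.05·cos²27.2°·tan19.8° = 16.4 + 76.05·0.7911·0.3600 = 38.059 kPa
Denominator = 76.05·sin27.2°·cos27.2° = 76.05·0.4571·0.8894 = 30.918 kPa
FS = 38.059 / 30.918 = 1.231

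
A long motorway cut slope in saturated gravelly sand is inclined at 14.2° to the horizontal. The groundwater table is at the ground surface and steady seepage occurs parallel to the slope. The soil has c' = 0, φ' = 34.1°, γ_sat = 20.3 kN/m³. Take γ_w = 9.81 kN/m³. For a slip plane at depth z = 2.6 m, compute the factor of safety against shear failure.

FS = 1.38

With seepage parallel to the slope and the water table at the surface, the effective normal stress on the slip plane uses the buoyant unit weight γ' = γ_sat − γ_w while the driving shear stress uses γ_sat:
FS = [c' + γ' z cos²β tanφ'] / [γ_sat z sinβ cosβ]
(For c' = 0 this reduces to FS = (γ'/γ_sat)·tanφ'/tanβ.)
γ' = 20.3 − 9.81 = 10.49 kN/m³
Numerator = 0.0 + 10.49·2.6·cos²14.2°·tan34.1° = 0.0 + 10.49·2.6·0.9398·0.6771 = 17.355 kPa
Denominator = 20.3·2.6·sin14.2°·cos14.2° = 20.3·2.6·0.2453·0.9694 = 12.552 kPa
FS = 17.355 / 12.552 = 1.383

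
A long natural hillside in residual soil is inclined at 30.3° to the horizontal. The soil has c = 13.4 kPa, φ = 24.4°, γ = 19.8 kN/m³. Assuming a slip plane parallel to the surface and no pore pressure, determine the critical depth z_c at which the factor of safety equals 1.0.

z_c = 6.94 m

Setting FS = 1.00 in FS = [c + γz cos²β tanφ] / [γz sinβ cosβ] and solving for z:
z = c / [γ cosβ (FS·sinβ − cosβ·tanφ)]
  = 13.4 / [19.8·cos30.3°·(1.00·sin30.3° − cos30.3°·tan24.4°)]
  = 13.4 / [19.8·0.8634·(1.00·0.5045 − 0.8634·0.4536)]
  = 13.4 / 1.9296 = 6.944 m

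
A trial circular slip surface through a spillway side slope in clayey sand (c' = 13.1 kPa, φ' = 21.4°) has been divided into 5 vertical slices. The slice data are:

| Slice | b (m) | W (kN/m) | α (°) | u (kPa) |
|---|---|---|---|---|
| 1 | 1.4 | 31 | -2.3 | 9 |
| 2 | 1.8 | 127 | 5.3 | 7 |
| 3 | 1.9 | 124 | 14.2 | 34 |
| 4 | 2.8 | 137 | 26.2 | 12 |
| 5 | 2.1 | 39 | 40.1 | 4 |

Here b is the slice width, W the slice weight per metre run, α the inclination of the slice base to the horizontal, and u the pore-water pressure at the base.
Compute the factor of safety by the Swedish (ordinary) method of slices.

FS = 2.04

Ordinary method of slices: FS = Σ[c'·Δl_i + (W_i cosα_i − u_i·Δl_i)·tanφ'] / Σ W_i sinα_i, with Δl_i = b_i / cosα_i.
Slice 1: Δl = 1.4/cos(-2.3°) = 1.401 m; N'_1 = 31·cos(-2.3°) − 9·1.401 = 18.4; c'Δl = 18.35; W sinα = -1.2
Slice 2: Δl = 1.8/cos5.3° = 1.808 m; N'_2 = 127·cos5.3° − 7·1.808 = 113.8; c'Δl = 23.68; W sinα = 11.7
Slice 3: Δl = 1.9/cos14.2° = 1.960 m; N'_3 = 124·cos14.2° − 34·1.960 = 53.6; c'Δl = 25.67; W sinα = 30.4
Slice 4: Δl = 2.8/cos26.2° = 3.121 m; N'_4 = 137·cos26.2° − 12·3.121 = 85.5; c'Δl = 40.88; W sinα = 60.5
Slice 5: Δl = 2.1/cos40.1° = 2.745 m; N'_5 = 39·cos40.1° − 4·2.745 = 18.9; c'Δl = 35.96; W sinα = 25.1
Σc'Δl = 144.6 kN/m; ΣN' = 290.1 kN/m; ΣW sinα = 126.5 kN/m
Resisting = 144.6 + 290.1·tan21.4° = 144.6 + 113.7 = 258.2 kN/m
FS = 258.2 / 126.5 = 2.041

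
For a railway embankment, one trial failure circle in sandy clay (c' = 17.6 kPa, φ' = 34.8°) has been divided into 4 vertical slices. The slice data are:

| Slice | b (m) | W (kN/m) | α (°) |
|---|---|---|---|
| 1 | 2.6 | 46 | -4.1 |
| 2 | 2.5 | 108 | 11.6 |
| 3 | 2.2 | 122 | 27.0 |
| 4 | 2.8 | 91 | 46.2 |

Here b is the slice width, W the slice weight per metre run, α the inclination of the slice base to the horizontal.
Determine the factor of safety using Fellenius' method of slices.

Ordinary method of slices: FS = Σ[c'·Δl_i + (W_i cosα_i)·tanφ'] / Σ W_i sinα_i, with Δl_i = b_i / cosα_i.
Slice 1: Δl = 2.6/cos(-4.1°) = 2.607 m; N'_1 = 46·cos(-4.1°) = 45.9; c'Δl = 45.88; W sinα = -3.3
Slice 2: Δl = 2.5/cos11.6° = 2.552 m; N'_2 = 108·cos11.6° = 105.8; c'Δl = 44.92; W sinα = 21.7
Slice 3: Δl = 2.2/cos27.0° = 2.469 m; N'_3 = 122·cos27.0° = 108.7; c'Δl = 43.46; W sinα = 55.4
Slice 4: Δl = 2.8/cos46.2° = 4.045 m; N'_4 = 91·cos46.2° = 63.0; c'Δl = 71.20; W sinα = 65.7
Σc'Δl = 205.5 kN/m; ΣN' = 323.4 kN/m; ΣW sinα = 139.5 kN/m
Resisting = 205.5 + 323.4·tan34.8° = 205.5 + 224.7 = 430.2 kN/m
FS = 430.2 / 139.5 = 3.084

FS = 3.08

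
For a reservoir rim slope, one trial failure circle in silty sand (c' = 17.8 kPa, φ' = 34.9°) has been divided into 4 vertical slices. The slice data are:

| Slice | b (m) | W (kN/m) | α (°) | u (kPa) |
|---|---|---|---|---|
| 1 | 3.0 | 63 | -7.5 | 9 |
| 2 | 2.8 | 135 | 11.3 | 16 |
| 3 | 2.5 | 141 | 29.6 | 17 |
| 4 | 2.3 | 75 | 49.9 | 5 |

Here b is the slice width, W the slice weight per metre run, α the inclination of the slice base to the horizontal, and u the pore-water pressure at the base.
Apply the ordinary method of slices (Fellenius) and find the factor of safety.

FS = 2.60

Ordinary method of slices: FS = Σ[c'·Δl_i + (W_i cosα_i − u_i·Δl_i)·tanφ'] / Σ W_i sinα_i, with Δl_i = b_i / cosα_i.
Slice 1: Δl = 3.0/cos(-7.5°) = 3.026 m; N'_1 = 63·cos(-7.5°) − 9·3.026 = 35.2; c'Δl = 53.86; W sinα = -8.2
Slice 2: Δl = 2.8/cos11.3° = 2.855 m; N'_2 = 135·cos11.3° − 16·2.855 = 86.7; c'Δl = 50.83; W sinα = 26.5
Slice 3: Δl = 2.5/cos29.6° = 2.875 m; N'_3 = 141·cos29.6° − 17·2.875 = 73.7; c'Δl = 51.18; W sinα = 69.6
Slice 4: Δl = 2.3/cos49.9° = 3.571 m; N'_4 = 75·cos49.9° − 5·3.571 = 30.5; c'Δl = 63.56; W sinα = 57.4
Σc'Δl = 219.4 kN/m; ΣN' = 226.1 kN/m; ΣW sinα = 145.2 kN/m
Resisting = 219.4 + 226.1·tan34.9° = 219.4 + 157.7 = 377.2 kN/m
FS = 377.2 / 145.2 = 2.597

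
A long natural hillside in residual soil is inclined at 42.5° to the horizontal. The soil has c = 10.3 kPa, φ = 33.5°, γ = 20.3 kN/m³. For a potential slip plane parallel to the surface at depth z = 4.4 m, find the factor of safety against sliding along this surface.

For an infinite slope with a slip plane parallel to the surface (no pore pressure): FS = [c + γz cos²β tanφ] / [γz sinβ cosβ].
γz = 20.3·4.4 = 89.32 kN/m²
Numerator = 10.3 + 89.32·cos²42.5°·tan33.5° = 10.3 + 89.32·0.5436·0.6619 = 42.436 kPa
Denominator = 89.32·sin42.5°·cos42.5° = 89.32·0.6756·0.7373 = 44.490 kPa
FS = 42.436 / 44.490 = 0.954

FS = 0.95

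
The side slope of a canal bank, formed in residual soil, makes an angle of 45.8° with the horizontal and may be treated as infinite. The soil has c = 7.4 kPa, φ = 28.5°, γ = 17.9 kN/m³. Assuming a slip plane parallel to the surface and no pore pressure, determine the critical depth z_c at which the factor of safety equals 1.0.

Setting FS = 1.00 in FS = [c + γz cos²β tanφ] / [γz sinβ cosβ] and solving for z:
z = c / [γ cosβ (FS·sinβ − cosβ·tanφ)]
  = 7.4 / [17.9·cos45.8°·(1.00·sin45.8° − cos45.8°·tan28.5°)]
  = 7.4 / [17.9·0.6972·(1.00·0.7169 − 0.6972·0.5430)]
  = 7.4 / 4.2227 = 1.752 m

z_c = 1.75 m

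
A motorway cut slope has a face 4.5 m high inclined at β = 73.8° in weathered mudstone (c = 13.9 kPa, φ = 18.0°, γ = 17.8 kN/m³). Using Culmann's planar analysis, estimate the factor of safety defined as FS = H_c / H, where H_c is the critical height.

FS = 1.45

H_c = (4c/γ) · sinβ cosφ / [1 − cos(β − φ)]
    = (4·13.9/17.8) · sin73.8°·cos18.0° / [1 − cos55.8°]
    = 3.124 · 0.9133 / 0.4379 = 6.51 m
FS = H_c / H = 6.51 / 4.5 = 1.448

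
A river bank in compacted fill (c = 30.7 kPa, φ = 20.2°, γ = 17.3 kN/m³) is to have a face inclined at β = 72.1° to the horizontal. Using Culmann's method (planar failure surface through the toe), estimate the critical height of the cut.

H_c = 16.55 m

Culmann's analysis gives the critical failure plane at α_cr = (β + φ)/2 = (72.1 + 20.2)/2 = 46.1°, and the critical height
H_c = (4c/γ) · sinβ cosφ / [1 − cos(β − φ)]
    = (4·30.7/17.3) · sin72.1°·cos20.2° / [1 − cos(51.9°)]
    = 7.098 · 0.9516·0.9385 / [1 − 0.6170]
    = 7.098 · 0.8931 / 0.3830
    = 16.55 m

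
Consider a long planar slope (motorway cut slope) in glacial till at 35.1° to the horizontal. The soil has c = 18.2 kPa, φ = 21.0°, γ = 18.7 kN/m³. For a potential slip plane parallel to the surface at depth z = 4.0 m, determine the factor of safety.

FS = 1.06

For an infinite slope with a slip plane parallel to the surface (no pore pressure): FS = [c + γz cos²β tanφ] / [γz sinβ cosβ].
γz = 18.7·4.0 = 74.80 kN/m²
Numerator = 18.2 + 74.80·cos²35.1°·tan21.0° = 18.2 + 74.80·0.6694·0.3839 = 37.420 kPa
Denominator = 74.80·sin35.1°·cos35.1° = 74.80·0.5750·0.8181 = 35.189 kPa
FS = 37.420 / 35.189 = 1.063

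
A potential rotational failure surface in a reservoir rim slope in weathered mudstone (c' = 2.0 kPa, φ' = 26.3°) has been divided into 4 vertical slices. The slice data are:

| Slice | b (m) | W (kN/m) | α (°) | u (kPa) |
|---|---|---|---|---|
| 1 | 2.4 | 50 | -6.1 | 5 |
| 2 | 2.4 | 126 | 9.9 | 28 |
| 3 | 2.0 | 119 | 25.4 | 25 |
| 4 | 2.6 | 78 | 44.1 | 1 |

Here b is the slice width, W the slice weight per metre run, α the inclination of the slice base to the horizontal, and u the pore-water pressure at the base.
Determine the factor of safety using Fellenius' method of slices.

Ordinary method of slices: FS = Σ[c'·Δl_i + (W_i cosα_i − u_i·Δl_i)·tanφ'] / Σ W_i sinα_i, with Δl_i = b_i / cosα_i.
Slice 1: Δl = 2.4/cos(-6.1°) = 2.414 m; N'_1 = 50·cos(-6.1°) − 5·2.414 = 37.6; c'Δl = 4.83; W sinα = -5.3
Slice 2: Δl = 2.4/cos9.9° = 2.436 m; N'_2 = 126·cos9.9° − 28·2.436 = 55.9; c'Δl = 4.87; W sinα = 21.7
Slice 3: Δl = 2.0/cos25.4° = 2.214 m; N'_3 = 119·cos25.4° − 25·2.214 = 52.1; c'Δl = 4.43; W sinα = 51.0
Slice 4: Δl = 2.6/cos44.1° = 3.621 m; N'_4 = 78·cos44.1° − 1·3.621 = 52.4; c'Δl = 7.24; W sinα = 54.3
Σc'Δl = 21.4 kN/m; ΣN' = 198.1 kN/m; ΣW sinα = 121.7 kN/m
Resisting = 21.4 + 198.1·tan26.3° = 21.4 + 97.9 = 119.3 kN/m
FS = 119.3 / 121.7 = 0.980

FS = 0.98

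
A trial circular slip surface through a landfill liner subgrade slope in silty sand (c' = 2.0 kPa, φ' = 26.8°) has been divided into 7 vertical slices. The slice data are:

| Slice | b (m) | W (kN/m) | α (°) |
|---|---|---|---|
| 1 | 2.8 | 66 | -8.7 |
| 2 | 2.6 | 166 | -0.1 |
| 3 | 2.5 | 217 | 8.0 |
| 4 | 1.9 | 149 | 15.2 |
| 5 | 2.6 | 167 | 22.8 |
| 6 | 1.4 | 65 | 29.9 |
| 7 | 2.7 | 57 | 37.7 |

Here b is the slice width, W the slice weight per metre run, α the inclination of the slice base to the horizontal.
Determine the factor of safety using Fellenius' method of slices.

Ordinary method of slices: FS = Σ[c'·Δl_i + (W_i cosα_i)·tanφ'] / Σ W_i sinα_i, with Δl_i = b_i / cosα_i.
Slice 1: Δl = 2.8/cos(-8.7°) = 2.833 m; N'_1 = 66·cos(-8.7°) = 65.2; c'Δl = 5.67; W sinα = -10.0
Slice 2: Δl = 2.6/cos(-0.1°) = 2.600 m; N'_2 = 166·cos(-0.1°) = 166.0; c'Δl = 5.20; W sinα = -0.3
Slice 3: Δl = 2.5/cos8.0° = 2.525 m; N'_3 = 217·cos8.0° = 214.9; c'Δl = 5.05; W sinα = 30.2
Slice 4: Δl = 1.9/cos15.2° = 1.969 m; N'_4 = 149·cos15.2° = 143.8; c'Δl = 3.94; W sinα = 39.1
Slice 5: Δl = 2.6/cos22.8° = 2.820 m; N'_5 = 167·cos22.8° = 154.0; c'Δl = 5.64; W sinα = 64.7
Slice 6: Δl = 1.4/cos29.9° = 1.615 m; N'_6 = 65·cos29.9° = 56.3; c'Δl = 3.23; W sinα = 32.4
Slice 7: Δl = 2.7/cos37.7° = 3.412 m; N'_7 = 57·cos37.7° = 45.1; c'Δl = 6.82; W sinα = 34.9
Σc'Δl = 35.5 kN/m; ΣN' = 845.3 kN/m; ΣW sinα = 191.0 kN/m
Resisting = 35.5 + 845.3·tan26.8° = 35.5 + 427.0 = 462.5 kN/m
FS = 462.5 / 191.0 = 2.422

FS = 2.42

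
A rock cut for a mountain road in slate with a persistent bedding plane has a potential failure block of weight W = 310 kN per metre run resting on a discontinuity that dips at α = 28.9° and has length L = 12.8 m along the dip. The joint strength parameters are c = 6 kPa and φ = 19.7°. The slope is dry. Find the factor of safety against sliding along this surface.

FS = 1.16

Resolving the block weight along and normal to the plane and applying the Mohr–Coulomb strength on the joint:
N' = W cosα = 310·cos28.9° = 271.4 kN/m
Driving force T = W sinα = 310·sin28.9° = 149.8 kN/m
Resisting force R = c·L + N'·tanφ = 6·12.8 + 271.4·tan19.7° = 76.8 + 97.2 = 174.0 kN/m
FS = R / T = 174.0 / 149.8 = 1.161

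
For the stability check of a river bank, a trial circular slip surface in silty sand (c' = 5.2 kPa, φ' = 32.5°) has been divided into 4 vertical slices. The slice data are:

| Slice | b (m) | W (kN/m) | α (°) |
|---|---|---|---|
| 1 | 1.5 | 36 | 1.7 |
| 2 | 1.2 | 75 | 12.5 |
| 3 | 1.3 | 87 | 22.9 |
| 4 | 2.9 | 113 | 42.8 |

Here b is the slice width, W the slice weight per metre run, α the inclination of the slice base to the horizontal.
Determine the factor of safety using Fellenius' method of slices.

FS = 1.68

Ordinary method of slices: FS = Σ[c'·Δl_i + (W_i cosα_i)·tanφ'] / Σ W_i sinα_i, with Δl_i = b_i / cosα_i.
Slice 1: Δl = 1.5/cos1.7° = 1.501 m; N'_1 = 36·cos1.7° = 36.0; c'Δl = 7.80; W sinα = 1.1
Slice 2: Δl = 1.2/cos12.5° = 1.229 m; N'_2 = 75·cos12.5° = 73.2; c'Δl = 6.39; W sinα = 16.2
Slice 3: Δl = 1.3/cos22.9° = 1.411 m; N'_3 = 87·cos22.9° = 80.1; c'Δl = 7.34; W sinα = 33.9
Slice 4: Δl = 2.9/cos42.8° = 3.952 m; N'_4 = 113·cos42.8° = 82.9; c'Δl = 20.55; W sinα = 76.8
Σc'Δl = 42.1 kN/m; ΣN' = 272.3 kN/m; ΣW sinα = 127.9 kN/m
Resisting = 42.1 + 272.3·tan32.5° = 42.1 + 173.4 = 215.5 kN/m
FS = 215.5 / 127.9 = 1.685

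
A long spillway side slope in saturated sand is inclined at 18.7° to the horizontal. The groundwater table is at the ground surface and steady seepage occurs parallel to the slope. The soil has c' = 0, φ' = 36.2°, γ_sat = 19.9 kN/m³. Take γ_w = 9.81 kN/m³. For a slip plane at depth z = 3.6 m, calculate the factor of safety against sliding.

FS = 1.10

With seepage parallel to the slope and the water table at the surface, the effective normal stress on the slip plane uses the buoyant unit weight γ' = γ_sat − γ_w while the driving shear stress uses γ_sat:
FS = [c' + γ' z cos²β tanφ'] / [γ_sat z sinβ cosβ]
(For c' = 0 this reduces to FS = (γ'/γ_sat)·tanφ'/tanβ.)
γ' = 19.9 − 9.81 = 10.09 kN/m³
Numerator = 0.0 + 10.09·3.6·cos²18.7°·tan36.2° = 0.0 + 10.09·3.6·0.8972·0.7319 = 23.852 kPa
Denominator = 19.9·3.6·sin18.7°·cos18.7° = 19.9·3.6·0.3206·0.9472 = 21.756 kPa
FS = 23.852 / 21.756 = 1.096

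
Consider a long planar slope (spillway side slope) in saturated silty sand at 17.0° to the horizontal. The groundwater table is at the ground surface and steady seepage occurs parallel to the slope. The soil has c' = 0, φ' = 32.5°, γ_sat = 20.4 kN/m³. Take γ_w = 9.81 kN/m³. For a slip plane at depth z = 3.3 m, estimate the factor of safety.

With seepage parallel to the slope and the water table at the surface, the effective normal stress on the slip plane uses the buoyant unit weight γ' = γ_sat − γ_w while the driving shear stress uses γ_sat:
FS = [c' + γ' z cos²β tanφ'] / [γ_sat z sinβ cosβ]
(For c' = 0 this reduces to FS = (γ'/γ_sat)·tanφ'/tanβ.)
γ' = 20.4 − 9.81 = 10.59 kN/m³
Numerator = 0.0 + 10.59·3.3·cos²17.0°·tan32.5° = 0.0 + 10.59·3.3·0.9145·0.6371 = 20.361 kPa
Denominator = 20.4·3.3·sin17.0°·cos17.0° = 20.4·3.3·0.2924·0.9563 = 18.822 kPa
FS = 20.361 / 18.822 = 1.082

FS = 1.08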